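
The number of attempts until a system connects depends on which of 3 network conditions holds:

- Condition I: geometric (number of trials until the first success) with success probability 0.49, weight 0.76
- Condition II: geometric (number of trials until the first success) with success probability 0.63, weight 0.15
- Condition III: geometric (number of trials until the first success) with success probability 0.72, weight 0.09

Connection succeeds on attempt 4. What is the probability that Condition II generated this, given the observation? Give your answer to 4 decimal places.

Apply Bayes' rule: the posterior for each component is proportional to its prior times its likelihood at x.
Component likelihoods at x = 4:
  L_I = 0.49·(1−0.49)^3 = 0.49·0.132651 = 0.064999
  L_II = 0.63·(1−0.63)^3 = 0.63·0.050653 = 0.0319114
  L_III = 0.72·(1−0.72)^3 = 0.72·0.021952 = 0.0158054
Unnormalised posteriors:
  w_I·L_I = 0.76 × 0.064999 = 0.0493992
  w_II·L_II = 0.15 × 0.0319114 = 0.00478671
  w_III·L_III = 0.09 × 0.0158054 = 0.00142249
Denominator: 0.0493992 + 0.00478671 + 0.00142249 = 0.0556084
So the posterior for Condition II is 0.00478671 / 0.0556084 ≈ 0.0861.

0.0861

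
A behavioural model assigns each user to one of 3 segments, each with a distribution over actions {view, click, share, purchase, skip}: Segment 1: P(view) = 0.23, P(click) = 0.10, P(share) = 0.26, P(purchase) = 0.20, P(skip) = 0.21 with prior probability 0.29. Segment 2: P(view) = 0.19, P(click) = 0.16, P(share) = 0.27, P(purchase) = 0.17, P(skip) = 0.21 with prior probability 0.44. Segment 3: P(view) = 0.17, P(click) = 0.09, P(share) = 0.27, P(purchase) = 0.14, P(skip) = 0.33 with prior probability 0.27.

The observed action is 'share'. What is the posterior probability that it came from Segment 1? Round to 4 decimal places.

By Bayes' theorem, P(k | x) = π_k f_k(x) / Σ_j π_j f_j(x).
Component likelihoods at x = 'share':
  L_1 = P(share | comp) = 0.26
  L_2 = P(share | comp) = 0.27
  L_3 = P(share | comp) = 0.27
Weight by the priors:
  π_1·L_1 = 0.29 × 0.26 = 0.0754
  π_2·L_2 = 0.44 × 0.27 = 0.1188
  π_3·L_3 = 0.27 × 0.27 = 0.0729
Normaliser: 0.0754 + 0.1188 + 0.0729 = 0.2671
So the posterior for Segment 1 is 0.0754 / 0.2671 ≈ 0.2823.

0.2823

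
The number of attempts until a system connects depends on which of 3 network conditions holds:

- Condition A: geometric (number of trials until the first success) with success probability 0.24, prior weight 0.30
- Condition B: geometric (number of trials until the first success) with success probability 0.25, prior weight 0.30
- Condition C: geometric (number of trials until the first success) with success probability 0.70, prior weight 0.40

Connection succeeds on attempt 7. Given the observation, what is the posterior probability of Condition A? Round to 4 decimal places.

Posterior ∝ prior × likelihood, so P(k | x) ∝ π_k f_k(x); normalise over all components.
Evaluate each component's likelihood at the observed value:
  f_A = 0.046248
  f_B = 0.0444946
  f_C = 0.0005103
Unnormalised posteriors:
  π_A·f_A = 0.30 × 0.046248 = 0.0138744
  π_B·f_B = 0.30 × 0.0444946 = 0.0133484
  π_C·f_C = 0.40 × 0.0005103 = 0.00020412
Denominator: 0.0138744 + 0.0133484 + 0.00020412 = 0.0274269
P(Condition A | x) = 0.0138744 / 0.0274269 ≈ 0.5059

0.5059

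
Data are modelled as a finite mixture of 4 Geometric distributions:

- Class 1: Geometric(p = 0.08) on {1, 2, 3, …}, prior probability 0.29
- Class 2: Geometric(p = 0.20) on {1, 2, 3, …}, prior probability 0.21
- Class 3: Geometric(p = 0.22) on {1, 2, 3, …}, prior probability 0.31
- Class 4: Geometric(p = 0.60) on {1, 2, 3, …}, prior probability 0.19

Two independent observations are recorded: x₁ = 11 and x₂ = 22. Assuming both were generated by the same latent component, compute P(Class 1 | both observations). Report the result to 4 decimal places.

0.9026

The responsibility of component k is P(Z=k) f_k(x) divided by Σ_j P(Z=j) f_j(x).
Since both observations come from the same component, the likelihood for component k is f_k(x₁)·f_k(x₂).
  p_1 = [0.08·(1−0.08)^10 = 0.08·0.434388 = 0.0347511] × [0.0138878] = 0.000482617
  p_2 = [0.20·(1−0.20)^10 = 0.20·0.107374 = 0.0214748] × [0.00184467] = 3.96141e-05
  p_3 = [0.22·(1−0.22)^10 = 0.22·0.0833578 = 0.0183387] × [0.00119237] = 2.18664e-05
  p_4 = [0.60·(1−0.60)^10 = 0.60·0.000104858 = 6.29146e-05] × [2.63883e-09] = 1.66021e-13
Multiply by the mixture weights:
  P(Z=1)·p_1 = 0.29 × 0.000482617 = 0.000139959
  P(Z=2)·p_2 = 0.21 × 3.96141e-05 = 8.31896e-06
  P(Z=3)·p_3 = 0.31 × 2.18664e-05 = 6.7786e-06
  P(Z=4)·p_4 = 0.19 × 1.66021e-13 = 3.15439e-14
Normaliser: 0.000139959 + 8.31896e-06 + 6.7786e-06 + 3.15439e-14 = 0.000155056
So the posterior for Class 1 is 0.000139959 / 0.000155056 ≈ 0.9026.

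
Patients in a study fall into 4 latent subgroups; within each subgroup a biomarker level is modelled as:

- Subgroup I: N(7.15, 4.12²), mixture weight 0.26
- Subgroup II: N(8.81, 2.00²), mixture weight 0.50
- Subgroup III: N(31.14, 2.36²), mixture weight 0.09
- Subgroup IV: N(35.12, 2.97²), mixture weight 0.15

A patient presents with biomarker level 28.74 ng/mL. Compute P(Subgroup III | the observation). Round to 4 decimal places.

Posterior ∝ prior × likelihood, so P(k | x) ∝ P(Z=k) f_k(x); normalise over all components.
Component likelihoods at x = 28.74 ng/mL:
  L_I = (1/(4.12·√(2π)))·exp(−(28.74−7.15)²/(2·4.12²)) = 0.096831·exp(-13.73033) = 1.05441e-07
  L_II = (1/(2.00·√(2π)))·exp(−(28.74−8.81)²/(2·2.00²)) = 0.199471·exp(-49.65061) = 5.45623e-23
  L_III = (1/(2.36·√(2π)))·exp(−(28.74−31.14)²/(2·2.36²)) = 0.169043·exp(-0.51709) = 0.100792
  L_IV = (1/(2.97·√(2π)))·exp(−(28.74−35.12)²/(2·2.97²)) = 0.134324·exp(-2.30727) = 0.0133696
Prior × likelihood for each component:
  P(Z=I)·L_I = 0.26 × 1.05441e-07 = 2.74146e-08
  P(Z=II)·L_II = 0.50 × 5.45623e-23 = 2.72812e-23
  P(Z=III)·L_III = 0.09 × 0.100792 = 0.00907131
  P(Z=IV)·L_IV = 0.15 × 0.0133696 = 0.00200544
Denominator: 2.74146e-08 + 2.72812e-23 + 0.00907131 + 0.00200544 = 0.0110768
P(Subgroup III | x) ≈ 0.8189

0.8189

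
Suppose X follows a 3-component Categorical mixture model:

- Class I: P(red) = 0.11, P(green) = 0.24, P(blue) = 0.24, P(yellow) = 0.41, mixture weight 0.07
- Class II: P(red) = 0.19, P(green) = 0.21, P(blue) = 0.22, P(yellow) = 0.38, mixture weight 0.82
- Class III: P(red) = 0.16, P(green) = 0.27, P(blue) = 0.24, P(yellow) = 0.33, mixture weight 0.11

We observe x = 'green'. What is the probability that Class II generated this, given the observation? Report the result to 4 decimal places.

Apply Bayes' rule: the posterior for each component is proportional to its prior times its likelihood at x.
Evaluate each component's likelihood at the observed value:
  L_I = 0.24
  L_II = 0.21
  L_III = 0.27
Unnormalised posteriors:
  P(Z=I)·L_I = 0.07 × 0.24 = 0.0168
  P(Z=II)·L_II = 0.82 × 0.21 = 0.1722
  P(Z=III)·L_III = 0.11 × 0.27 = 0.0297
Normaliser: 0.0168 + 0.1722 + 0.0297 = 0.2187
P(Class II | x) = 0.1722 / 0.2187 ≈ 0.7874

0.7874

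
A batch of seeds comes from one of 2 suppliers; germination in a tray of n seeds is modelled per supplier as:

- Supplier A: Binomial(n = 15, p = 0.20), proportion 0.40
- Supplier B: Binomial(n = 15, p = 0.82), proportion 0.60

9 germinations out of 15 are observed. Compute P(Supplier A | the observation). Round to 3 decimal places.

P(component k | x) = π_k·f_k(x) / marginal(x), where marginal(x) = Σ_j π_j·f_j(x).
Component likelihoods at x = 9 germinations out of 15:
  p_A = 0.00067176
  p_B = 0.0285341
Unnormalised posteriors:
  π_A·p_A = 0.40 × 0.00067176 = 0.000268704
  π_B·p_B = 0.60 × 0.0285341 = 0.0171204
Normaliser: 0.000268704 + 0.0171204 = 0.0173891
So the posterior for Supplier A is 0.000268704 / 0.0173891 ≈ 0.015.

0.015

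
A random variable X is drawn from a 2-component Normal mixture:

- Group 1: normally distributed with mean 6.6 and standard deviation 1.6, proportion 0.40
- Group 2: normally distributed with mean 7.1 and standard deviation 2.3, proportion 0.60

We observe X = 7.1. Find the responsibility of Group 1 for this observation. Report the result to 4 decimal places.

0.4772

Apply Bayes' rule: the posterior for each component is proportional to its prior times its likelihood at x.
Component likelihoods at x = 7.1:
  p_1 = (1/(1.6·√(2π)))·exp(−(7.1−6.6)²/(2·1.6²)) = 0.249339·exp(-0.04883) = 0.237457
  p_2 = (1/(2.3·√(2π)))·exp(−(7.1−7.1)²/(2·2.3²)) = 0.173453·exp(-0.00000) = 0.173453
Multiply by the mixture weights:
  π_1·p_1 = 0.40 × 0.237457 = 0.0949827
  π_2·p_2 = 0.60 × 0.173453 = 0.104072
Evidence: 0.0949827 + 0.104072 = 0.199055
Responsibility of Group 1: 0.0949827 / 0.199055 ≈ 0.4772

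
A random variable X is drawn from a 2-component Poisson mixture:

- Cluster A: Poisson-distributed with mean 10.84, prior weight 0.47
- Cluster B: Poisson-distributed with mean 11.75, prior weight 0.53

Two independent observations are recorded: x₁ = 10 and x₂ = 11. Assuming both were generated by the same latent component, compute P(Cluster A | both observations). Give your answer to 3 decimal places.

0.502

Posterior ∝ prior × likelihood, so P(k | x) ∝ π_k f_k(x); normalise over all components.
Since both observations come from the same component, the likelihood for component k is f_k(x₁)·f_k(x₂).
  p_A = [0.120998] × [0.119238] = 0.0144275
  p_B = [0.109057] × [0.116493] = 0.0127045
Prior × likelihood for each component:
  π_A·p_A = 0.47 × 0.0144275 = 0.00678094
  π_B·p_B = 0.53 × 0.0127045 = 0.00673336
Evidence: 0.00678094 + 0.00673336 = 0.0135143
P(Cluster A | data) = 0.00678094 / 0.0135143 ≈ 0.502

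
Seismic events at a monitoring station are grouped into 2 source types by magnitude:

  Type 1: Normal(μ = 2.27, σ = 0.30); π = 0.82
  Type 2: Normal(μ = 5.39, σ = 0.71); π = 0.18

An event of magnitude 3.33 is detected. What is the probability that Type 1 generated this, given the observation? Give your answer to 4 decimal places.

0.5853

Apply Bayes' rule: the posterior for each component is proportional to its prior times its likelihood at x.
Evaluate each component's likelihood at the observed value:
  f_1 = (1/(0.30·√(2π)))·exp(−(3.33−2.27)²/(2·0.30²)) = 1.329808·exp(-6.24222) = 0.00258718
  f_2 = (1/(0.71·√(2π)))·exp(−(3.33−5.39)²/(2·0.71²)) = 0.561891·exp(-4.20909) = 0.00834967
Unnormalised posteriors:
  π_1·f_1 = 0.82 × 0.00258718 = 0.00212149
  π_2·f_2 = 0.18 × 0.00834967 = 0.00150294
Marginal: 0.00212149 + 0.00150294 = 0.00362443
Responsibility of Type 1: 0.00212149 / 0.00362443 ≈ 0.5853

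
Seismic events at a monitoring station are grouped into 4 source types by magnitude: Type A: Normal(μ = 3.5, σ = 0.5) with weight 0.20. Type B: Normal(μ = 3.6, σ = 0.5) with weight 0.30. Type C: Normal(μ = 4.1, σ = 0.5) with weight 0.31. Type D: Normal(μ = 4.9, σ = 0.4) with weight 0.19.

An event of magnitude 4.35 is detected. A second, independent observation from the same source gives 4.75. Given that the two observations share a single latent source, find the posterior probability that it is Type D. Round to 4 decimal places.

0.4594

Posterior ∝ prior × likelihood, so P(k | x) ∝ π_k f_k(x); normalise over all components.
Since both observations come from the same component, the likelihood for component k is f_k(x₁)·f_k(x₂).
  p_A = [0.188098] × [0.0350566] = 0.00659408
  p_B = [0.259035] × [0.0566541] = 0.0146754
  p_C = [0.704131] × [0.342737] = 0.241332
  p_D = [0.387531] × [0.929638] = 0.360263
Unnormalised posteriors:
  π_A·p_A = 0.20 × 0.00659408 = 0.00131882
  π_B·p_B = 0.30 × 0.0146754 = 0.00440262
  π_C·p_C = 0.31 × 0.241332 = 0.0748128
  π_D·p_D = 0.19 × 0.360263 = 0.06845
Evidence: 0.00131882 + 0.00440262 + 0.0748128 + 0.06845 = 0.148984
So the posterior for Type D is 0.06845 / 0.148984 ≈ 0.4594.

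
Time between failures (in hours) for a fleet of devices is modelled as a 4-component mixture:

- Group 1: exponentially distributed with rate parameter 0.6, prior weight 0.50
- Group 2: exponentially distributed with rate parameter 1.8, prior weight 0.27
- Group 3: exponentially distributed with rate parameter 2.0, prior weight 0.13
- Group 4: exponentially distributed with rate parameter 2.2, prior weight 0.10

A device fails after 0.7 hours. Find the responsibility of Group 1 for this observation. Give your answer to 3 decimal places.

The responsibility of component k is P(Z=k) f_k(x) divided by Σ_j P(Z=j) f_j(x).
Evaluate each component's likelihood at the observed value:
  p_1 = 0.394228
  p_2 = 0.510577
  p_3 = 0.493194
  p_4 = 0.471638
Multiply by the mixture weights:
  P(Z=1)·p_1 = 0.50 × 0.394228 = 0.197114
  P(Z=2)·p_2 = 0.27 × 0.510577 = 0.137856
  P(Z=3)·p_3 = 0.13 × 0.493194 = 0.0641152
  P(Z=4)·p_4 = 0.10 × 0.471638 = 0.0471638
Marginal: 0.197114 + 0.137856 + 0.0641152 + 0.0471638 = 0.446249
P(Group 1 | 0.7 hours) ≈ 0.442

0.442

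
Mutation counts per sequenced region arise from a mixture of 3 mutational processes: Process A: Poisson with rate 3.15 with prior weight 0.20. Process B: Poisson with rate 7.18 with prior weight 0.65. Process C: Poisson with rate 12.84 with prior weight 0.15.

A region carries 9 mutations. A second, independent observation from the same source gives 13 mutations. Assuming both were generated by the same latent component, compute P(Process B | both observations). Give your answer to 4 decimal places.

0.4996

Apply Bayes' rule: the posterior for each component is proportional to its prior times its likelihood at x.
Since both observations come from the same component, the likelihood for component k is f_k(x₁)·f_k(x₂).
  p_A = [e^(−3.15)·3.15^9/9! = 0.00360582] × [2.06885e-05] = 7.45991e-08
  p_B = [e^(−7.18)·7.18^9/9! = 0.106444] × [0.0164855] = 0.00175479
  p_C = [e^(−12.84)·12.84^9/9! = 0.0693396] × [0.109831] = 0.00761561
Prior × likelihood for each component:
  P(Z=A)·p_A = 0.20 × 7.45991e-08 = 1.49198e-08
  P(Z=B)·p_B = 0.65 × 0.00175479 = 0.00114061
  P(Z=C)·p_C = 0.15 × 0.00761561 = 0.00114234
Denominator: 1.49198e-08 + 0.00114061 + 0.00114234 = 0.00228297
P(Process B | data) ≈ 0.4996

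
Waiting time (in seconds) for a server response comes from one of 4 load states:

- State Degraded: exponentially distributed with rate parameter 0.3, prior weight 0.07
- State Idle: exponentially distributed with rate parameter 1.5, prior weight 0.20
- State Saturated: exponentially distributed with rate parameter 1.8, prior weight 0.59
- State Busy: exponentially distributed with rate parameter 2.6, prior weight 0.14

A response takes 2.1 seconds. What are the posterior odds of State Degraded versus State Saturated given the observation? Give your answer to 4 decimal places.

Only the two components matter; the odds are (π_i f_i(x)) / (π_j f_j(x)).
Evaluate each component's likelihood at the observed value:
  L_Degraded = 0.3·e^(−0.3·2.1) = 0.3·e^(−0.6300) = 0.159778
  L_Idle = 1.5·e^(−1.5·2.1) = 1.5·e^(−3.1500) = 0.0642782
  L_Saturated = 1.8·e^(−1.8·2.1) = 1.8·e^(−3.7800) = 0.0410808
  L_Busy = 2.6·e^(−2.6·2.1) = 2.6·e^(−5.4600) = 0.0110592
Odds = (0.07/0.59) × (0.159778/0.0410808) = 0.118644 × 3.88934 ≈ 0.4614

0.4614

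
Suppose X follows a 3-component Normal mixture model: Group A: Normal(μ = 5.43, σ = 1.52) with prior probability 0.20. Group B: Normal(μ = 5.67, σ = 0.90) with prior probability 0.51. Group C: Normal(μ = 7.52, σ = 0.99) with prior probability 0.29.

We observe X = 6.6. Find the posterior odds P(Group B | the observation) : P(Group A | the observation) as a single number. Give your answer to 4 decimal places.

3.3957

Posterior odds = (π_i f_i(x)) / (π_j f_j(x)); the normalising sum cancels.
Normal densities:
  L_A = (1/(1.52·√(2π)))·exp(−(6.6−5.43)²/(2·1.52²)) = 0.262462·exp(-0.29625) = 0.195168
  L_B = (1/(0.90·√(2π)))·exp(−(6.6−5.67)²/(2·0.90²)) = 0.443269·exp(-0.53389) = 0.259898
  L_C = (1/(0.99·√(2π)))·exp(−(6.6−7.52)²/(2·0.99²)) = 0.402972·exp(-0.43179) = 0.261667
Posterior odds = (π_B·L_B) / (π_A·L_A) = (0.51·0.259898) / (0.20·0.195168) = 0.132548 / 0.0390335 ≈ 3.3957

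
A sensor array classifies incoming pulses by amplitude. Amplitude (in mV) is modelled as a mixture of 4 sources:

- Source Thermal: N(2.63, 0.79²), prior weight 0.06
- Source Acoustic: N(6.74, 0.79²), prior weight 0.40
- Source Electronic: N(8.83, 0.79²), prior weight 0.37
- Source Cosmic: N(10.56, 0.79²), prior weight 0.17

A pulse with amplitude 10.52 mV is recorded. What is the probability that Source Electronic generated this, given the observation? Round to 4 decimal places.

Apply Bayes' rule: the posterior for each component is proportional to its prior times its likelihood at x.
Normal densities:
  p_Thermal = 1.10535e-22
  p_Acoustic = 5.39294e-06
  p_Electronic = 0.051232
  p_Cosmic = 0.504343
Multiply by the mixture weights:
  π_Thermal·p_Thermal = 0.06 × 1.10535e-22 = 6.63207e-24
  π_Acoustic·p_Acoustic = 0.40 × 5.39294e-06 = 2.15718e-06
  π_Electronic·p_Electronic = 0.37 × 0.051232 = 0.0189558
  π_Cosmic·p_Cosmic = 0.17 × 0.504343 = 0.0857384
Sum: 6.63207e-24 + 2.15718e-06 + 0.0189558 + 0.0857384 = 0.104696
So the posterior for Source Electronic is 0.0189558 / 0.104696 ≈ 0.1811.

0.1811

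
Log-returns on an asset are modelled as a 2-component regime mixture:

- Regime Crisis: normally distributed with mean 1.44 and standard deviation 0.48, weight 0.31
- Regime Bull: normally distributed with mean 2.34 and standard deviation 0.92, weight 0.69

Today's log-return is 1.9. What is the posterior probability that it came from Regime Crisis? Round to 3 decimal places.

By Bayes' theorem, P(k | x) = π_k f_k(x) / Σ_j π_j f_j(x).
Component likelihoods at x = 1.9:
  L_Crisis = 0.525098
  L_Bull = 0.386771
Unnormalised posteriors:
  π_Crisis·L_Crisis = 0.31 × 0.525098 = 0.16278
  π_Bull·L_Bull = 0.69 × 0.386771 = 0.266872
Sum: 0.16278 + 0.266872 = 0.429652
P(Regime Crisis | data) ≈ 0.379

0.379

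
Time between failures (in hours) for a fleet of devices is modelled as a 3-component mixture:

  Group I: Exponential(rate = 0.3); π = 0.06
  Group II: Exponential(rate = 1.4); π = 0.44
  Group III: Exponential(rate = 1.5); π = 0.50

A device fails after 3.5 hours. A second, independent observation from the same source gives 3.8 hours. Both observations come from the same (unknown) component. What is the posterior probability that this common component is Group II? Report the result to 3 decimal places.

P(component k | x) = π_k·f_k(x) / marginal(x), where marginal(x) = Σ_j π_j·f_j(x).
Since both observations come from the same component, the likelihood for component k is f_k(x₁)·f_k(x₂).
  L_I = [0.104981] × [0.0959457] = 0.0100725
  L_II = [0.0104252] × [0.00684986] = 7.14112e-05
  L_III = [0.00787128] × [0.00501895] = 3.95055e-05
Multiply by the mixture weights:
  π_I·L_I = 0.06 × 0.0100725 = 0.00060435
  π_II·L_II = 0.44 × 7.14112e-05 = 3.14209e-05
  π_III·L_III = 0.50 × 3.95055e-05 = 1.97528e-05
Normaliser: 0.00060435 + 3.14209e-05 + 1.97528e-05 = 0.000655524
Responsibility of Group II: 3.14209e-05 / 0.000655524 ≈ 0.048

0.048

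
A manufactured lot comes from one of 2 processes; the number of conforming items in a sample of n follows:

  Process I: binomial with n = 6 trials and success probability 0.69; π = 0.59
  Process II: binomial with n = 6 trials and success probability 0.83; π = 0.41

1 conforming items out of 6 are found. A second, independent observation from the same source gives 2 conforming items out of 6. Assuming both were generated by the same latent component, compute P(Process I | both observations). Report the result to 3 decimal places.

0.995

By Bayes' theorem, P(k | x) = P(Z=k) f_k(x) / Σ_j P(Z=j) f_j(x).
Since both observations come from the same component, the likelihood for component k is f_k(x₁)·f_k(x₂).
  f_I = [0.0118525] × [0.0659533] = 0.000781709
  f_II = [0.000707089] × [0.00863064] = 6.10263e-06
Prior × likelihood for each component:
  P(Z=I)·f_I = 0.59 × 0.000781709 = 0.000461208
  P(Z=II)·f_II = 0.41 × 6.10263e-06 = 2.50208e-06
Marginal: 0.000461208 + 2.50208e-06 = 0.00046371
Responsibility of Process I: 0.000461208 / 0.00046371 ≈ 0.995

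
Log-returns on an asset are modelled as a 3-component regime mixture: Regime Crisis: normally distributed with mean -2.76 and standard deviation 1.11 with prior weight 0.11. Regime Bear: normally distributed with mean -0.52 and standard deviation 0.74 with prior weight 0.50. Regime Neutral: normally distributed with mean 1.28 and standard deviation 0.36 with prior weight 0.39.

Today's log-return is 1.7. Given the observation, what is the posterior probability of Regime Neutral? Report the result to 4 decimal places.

0.9864

P(component k | x) = π_k·f_k(x) / marginal(x), where marginal(x) = Σ_j π_j·f_j(x).
Component likelihoods at x = 1.7:
  L_Crisis = (1/(1.11·√(2π)))·exp(−(1.7−-2.76)²/(2·1.11²)) = 0.359407·exp(-8.07223) = 0.000112166
  L_Bear = (1/(0.74·√(2π)))·exp(−(1.7−-0.52)²/(2·0.74²)) = 0.539111·exp(-4.50000) = 0.00598898
  L_Neutral = (1/(0.36·√(2π)))·exp(−(1.7−1.28)²/(2·0.36²)) = 1.108173·exp(-0.68056) = 0.561107
Weight by the priors:
  π_Crisis·L_Crisis = 0.11 × 0.000112166 = 1.23382e-05
  π_Bear·L_Bear = 0.50 × 0.00598898 = 0.00299449
  π_Neutral·L_Neutral = 0.39 × 0.561107 = 0.218832
Marginal: 1.23382e-05 + 0.00299449 + 0.218832 = 0.221839
Responsibility of Regime Neutral: 0.218832 / 0.221839 ≈ 0.9864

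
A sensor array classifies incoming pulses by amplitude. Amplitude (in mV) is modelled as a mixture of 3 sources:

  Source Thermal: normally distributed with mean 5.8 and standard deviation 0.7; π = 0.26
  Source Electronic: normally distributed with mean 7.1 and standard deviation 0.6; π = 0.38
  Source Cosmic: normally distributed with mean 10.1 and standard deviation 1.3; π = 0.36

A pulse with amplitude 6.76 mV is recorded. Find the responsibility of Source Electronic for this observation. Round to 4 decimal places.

0.7765

P(component k | x) = π_k·f_k(x) / marginal(x), where marginal(x) = Σ_j π_j·f_j(x).
Evaluate each component's likelihood at the observed value:
  L_Thermal = (1/(0.7·√(2π)))·exp(−(6.76−5.8)²/(2·0.7²)) = 0.569918·exp(-0.94041) = 0.222535
  L_Electronic = (1/(0.6·√(2π)))·exp(−(6.76−7.1)²/(2·0.6²)) = 0.664904·exp(-0.16056) = 0.566279
  L_Cosmic = (1/(1.3·√(2π)))·exp(−(6.76−10.1)²/(2·1.3²)) = 0.306879·exp(-3.30047) = 0.0113133
Unnormalised posteriors:
  π_Thermal·L_Thermal = 0.26 × 0.222535 = 0.057859
  π_Electronic·L_Electronic = 0.38 × 0.566279 = 0.215186
  π_Cosmic·L_Cosmic = 0.36 × 0.0113133 = 0.00407279
Evidence: 0.057859 + 0.215186 + 0.00407279 = 0.277118
So the posterior for Source Electronic is 0.215186 / 0.277118 ≈ 0.7765.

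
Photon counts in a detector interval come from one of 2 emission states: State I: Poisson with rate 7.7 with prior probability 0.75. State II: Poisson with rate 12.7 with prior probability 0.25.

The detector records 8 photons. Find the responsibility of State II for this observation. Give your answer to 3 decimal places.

By Bayes' theorem, P(k | x) = π_k f_k(x) / Σ_j π_j f_j(x).
Evaluate each component's likelihood at the observed value:
  p_I = e^(−7.7)·7.7^8/8! = 0.138783
  p_II = e^(−12.7)·12.7^8/8! = 0.0512117
Multiply by the mixture weights:
  π_I·p_I = 0.75 × 0.138783 = 0.104088
  π_II·p_II = 0.25 × 0.0512117 = 0.0128029
Denominator: 0.104088 + 0.0128029 = 0.116891
P(State II | the observation) = 0.0128029 / 0.116891 ≈ 0.110

0.110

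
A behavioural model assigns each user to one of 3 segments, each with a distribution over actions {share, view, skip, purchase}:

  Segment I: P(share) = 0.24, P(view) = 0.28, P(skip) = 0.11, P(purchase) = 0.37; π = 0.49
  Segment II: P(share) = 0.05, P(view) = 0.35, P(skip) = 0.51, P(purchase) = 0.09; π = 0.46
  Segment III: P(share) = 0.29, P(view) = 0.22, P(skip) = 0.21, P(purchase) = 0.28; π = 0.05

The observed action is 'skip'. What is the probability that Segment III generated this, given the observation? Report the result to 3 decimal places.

Apply Bayes' rule: the posterior for each component is proportional to its prior times its likelihood at x.
Categorical probabilities:
  L_I = P(skip | comp) = 0.11
  L_II = P(skip | comp) = 0.51
  L_III = P(skip | comp) = 0.21
Multiply by the mixture weights:
  π_I·L_I = 0.49 × 0.11 = 0.0539
  π_II·L_II = 0.46 × 0.51 = 0.2346
  π_III·L_III = 0.05 × 0.21 = 0.0105
Denominator: 0.0539 + 0.2346 + 0.0105 = 0.299
So the posterior for Segment III is 0.0105 / 0.299 ≈ 0.035.

0.035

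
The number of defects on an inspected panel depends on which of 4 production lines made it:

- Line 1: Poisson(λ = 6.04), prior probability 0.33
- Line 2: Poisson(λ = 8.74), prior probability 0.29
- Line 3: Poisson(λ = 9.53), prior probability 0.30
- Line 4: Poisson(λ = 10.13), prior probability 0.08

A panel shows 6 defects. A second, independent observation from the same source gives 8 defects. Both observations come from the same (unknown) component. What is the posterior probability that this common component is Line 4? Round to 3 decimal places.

0.041

Posterior ∝ prior × likelihood, so P(k | x) ∝ P(Z=k) f_k(x); normalise over all components.
Since both observations come from the same component, the likelihood for component k is f_k(x₁)·f_k(x₂).
  p_1 = [0.160602] × [0.104625] = 0.016803
  p_2 = [0.0990837] × [0.135157] = 0.0133918
  p_3 = [0.0755785] × [0.122573] = 0.00926392
  p_4 = [0.0598303] × [0.109636] = 0.00655953
Multiply by the mixture weights:
  P(Z=1)·p_1 = 0.33 × 0.016803 = 0.00554499
  P(Z=2)·p_2 = 0.29 × 0.0133918 = 0.00388363
  P(Z=3)·p_3 = 0.30 × 0.00926392 = 0.00277918
  P(Z=4)·p_4 = 0.08 × 0.00655953 = 0.000524763
Marginal: 0.00554499 + 0.00388363 + 0.00277918 + 0.000524763 = 0.0127326
So the posterior for Line 4 is 0.000524763 / 0.0127326 ≈ 0.041.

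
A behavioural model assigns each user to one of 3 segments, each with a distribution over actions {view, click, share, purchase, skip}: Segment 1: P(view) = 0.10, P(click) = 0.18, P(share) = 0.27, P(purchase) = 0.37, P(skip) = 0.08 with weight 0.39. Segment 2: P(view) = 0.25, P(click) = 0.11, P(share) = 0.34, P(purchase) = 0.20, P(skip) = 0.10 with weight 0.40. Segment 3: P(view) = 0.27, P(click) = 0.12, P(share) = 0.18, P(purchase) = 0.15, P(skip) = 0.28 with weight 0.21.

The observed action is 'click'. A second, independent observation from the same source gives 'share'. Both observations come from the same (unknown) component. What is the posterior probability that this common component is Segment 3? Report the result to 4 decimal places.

Apply Bayes' rule: the posterior for each component is proportional to its prior times its likelihood at x.
Since both observations come from the same component, the likelihood for component k is f_k(x₁)·f_k(x₂).
  f_1 = [0.18] × [0.27] = 0.0486
  f_2 = [0.11] × [0.34] = 0.0374
  f_3 = [0.12] × [0.18] = 0.0216
Multiply by the mixture weights:
  π_1·f_1 = 0.39 × 0.0486 = 0.018954
  π_2·f_2 = 0.40 × 0.0374 = 0.01496
  π_3·f_3 = 0.21 × 0.0216 = 0.004536
Denominator: 0.018954 + 0.01496 + 0.004536 = 0.03845
Responsibility of Segment 3: 0.004536 / 0.03845 ≈ 0.1180

0.1180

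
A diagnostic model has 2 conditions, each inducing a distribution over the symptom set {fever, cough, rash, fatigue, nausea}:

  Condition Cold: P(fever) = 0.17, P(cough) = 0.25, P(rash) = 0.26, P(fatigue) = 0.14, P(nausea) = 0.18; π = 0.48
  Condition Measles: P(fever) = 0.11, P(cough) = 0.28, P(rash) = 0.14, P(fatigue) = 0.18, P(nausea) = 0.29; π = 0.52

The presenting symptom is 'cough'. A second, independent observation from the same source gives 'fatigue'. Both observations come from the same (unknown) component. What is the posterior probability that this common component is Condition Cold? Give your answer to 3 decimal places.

Apply Bayes' rule: the posterior for each component is proportional to its prior times its likelihood at x.
Since both observations come from the same component, the likelihood for component k is f_k(x₁)·f_k(x₂).
  f_Cold = [P(cough | comp) = 0.25] × [0.14] = 0.035
  f_Measles = [P(cough | comp) = 0.28] × [0.18] = 0.0504
Unnormalised posteriors:
  π_Cold·f_Cold = 0.48 × 0.035 = 0.0168
  π_Measles·f_Measles = 0.52 × 0.0504 = 0.026208
Normaliser: 0.0168 + 0.026208 = 0.043008
P(Condition Cold | x₁,x₂) = 0.0168 / 0.043008 ≈ 0.391

0.391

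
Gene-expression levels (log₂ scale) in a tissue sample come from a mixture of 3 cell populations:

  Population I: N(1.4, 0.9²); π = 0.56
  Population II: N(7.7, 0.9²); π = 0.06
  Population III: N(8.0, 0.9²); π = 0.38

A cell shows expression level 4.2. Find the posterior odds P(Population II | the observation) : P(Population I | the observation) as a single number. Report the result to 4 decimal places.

Since P(k|x) ∝ π_k f_k(x), the posterior odds are π_i f_i(x) / (π_j f_j(x)).
Normal densities:
  p_I = (1/(0.9·√(2π)))·exp(−(4.2−1.4)²/(2·0.9²)) = 0.443269·exp(-4.83951) = 0.00350668
  p_II = (1/(0.9·√(2π)))·exp(−(4.2−7.7)²/(2·0.9²)) = 0.443269·exp(-7.56173) = 0.000230489
  p_III = (1/(0.9·√(2π)))·exp(−(4.2−8.0)²/(2·0.9²)) = 0.443269·exp(-8.91358) = 5.96415e-05
Odds = (0.06/0.56) × (0.000230489/0.00350668) = 0.107143 × 0.0657285 ≈ 0.0070

0.0070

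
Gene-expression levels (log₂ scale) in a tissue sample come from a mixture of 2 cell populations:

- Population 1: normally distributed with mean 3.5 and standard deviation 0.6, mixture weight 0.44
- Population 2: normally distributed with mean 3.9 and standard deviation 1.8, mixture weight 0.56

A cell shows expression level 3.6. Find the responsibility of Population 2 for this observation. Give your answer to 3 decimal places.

Apply Bayes' rule: the posterior for each component is proportional to its prior times its likelihood at x.
Normal densities:
  p_1 = (1/(0.6·√(2π)))·exp(−(3.6−3.5)²/(2·0.6²)) = 0.664904·exp(-0.01389) = 0.655733
  p_2 = (1/(1.8·√(2π)))·exp(−(3.6−3.9)²/(2·1.8²)) = 0.221635·exp(-0.01389) = 0.218578
Weight by the priors:
  w_1·p_1 = 0.44 × 0.655733 = 0.288522
  w_2·p_2 = 0.56 × 0.218578 = 0.122403
Evidence: 0.288522 + 0.122403 = 0.410926
P(Population 2 | data) ≈ 0.298

0.298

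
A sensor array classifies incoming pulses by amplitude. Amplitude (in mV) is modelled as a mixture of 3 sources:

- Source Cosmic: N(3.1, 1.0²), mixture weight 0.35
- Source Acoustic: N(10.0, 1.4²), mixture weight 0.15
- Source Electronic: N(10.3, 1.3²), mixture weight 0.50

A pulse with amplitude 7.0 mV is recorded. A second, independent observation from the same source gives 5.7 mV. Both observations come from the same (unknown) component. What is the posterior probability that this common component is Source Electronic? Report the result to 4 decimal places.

The responsibility of component k is P(Z=k) f_k(x) divided by Σ_j P(Z=j) f_j(x).
Since both observations come from the same component, the likelihood for component k is f_k(x₁)·f_k(x₂).
  f_Cosmic = [0.000198655] × [0.013583] = 2.69833e-06
  f_Acoustic = [0.0286865] × [0.00254851] = 7.31077e-05
  f_Electronic = [0.0122382] × [0.000586312] = 7.17539e-06
Weight by the priors:
  P(Z=Cosmic)·f_Cosmic = 0.35 × 2.69833e-06 = 9.44416e-07
  P(Z=Acoustic)·f_Acoustic = 0.15 × 7.31077e-05 = 1.09662e-05
  P(Z=Electronic)·f_Electronic = 0.50 × 7.17539e-06 = 3.58769e-06
Marginal: 9.44416e-07 + 1.09662e-05 + 3.58769e-06 = 1.54983e-05
P(Source Electronic | data) ≈ 0.2315

0.2315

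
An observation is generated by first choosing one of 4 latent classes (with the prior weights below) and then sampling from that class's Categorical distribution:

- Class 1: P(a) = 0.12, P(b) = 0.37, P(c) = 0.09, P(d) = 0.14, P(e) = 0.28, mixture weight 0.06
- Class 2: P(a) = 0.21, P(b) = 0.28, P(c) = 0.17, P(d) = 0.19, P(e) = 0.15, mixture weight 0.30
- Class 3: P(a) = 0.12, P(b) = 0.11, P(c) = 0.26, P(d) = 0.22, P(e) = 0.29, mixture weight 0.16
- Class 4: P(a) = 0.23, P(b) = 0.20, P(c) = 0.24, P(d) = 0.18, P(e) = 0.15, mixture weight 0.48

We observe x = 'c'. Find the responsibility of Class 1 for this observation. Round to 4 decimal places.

The responsibility of component k is P(Z=k) f_k(x) divided by Σ_j P(Z=j) f_j(x).
Categorical probabilities:
  f_1 = P(c | comp) = 0.09
  f_2 = P(c | comp) = 0.17
  f_3 = P(c | comp) = 0.26
  f_4 = P(c | comp) = 0.24
Unnormalised posteriors:
  P(Z=1)·f_1 = 0.06 × 0.09 = 0.0054
  P(Z=2)·f_2 = 0.30 × 0.17 = 0.051
  P(Z=3)·f_3 = 0.16 × 0.26 = 0.0416
  P(Z=4)·f_4 = 0.48 × 0.24 = 0.1152
Marginal: 0.0054 + 0.051 + 0.0416 + 0.1152 = 0.2132
P(Class 1 | the observation) = 0.0054 / 0.2132 ≈ 0.0253

0.0253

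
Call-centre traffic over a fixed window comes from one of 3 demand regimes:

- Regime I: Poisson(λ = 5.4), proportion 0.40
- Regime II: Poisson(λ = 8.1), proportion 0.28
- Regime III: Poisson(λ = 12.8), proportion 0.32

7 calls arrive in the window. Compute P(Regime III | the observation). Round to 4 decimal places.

By Bayes' theorem, P(k | x) = w_k f_k(x) / Σ_j w_j f_j(x).
Poisson probabilities:
  f_I = 0.119987
  f_II = 0.137778
  f_III = 0.0308368
Multiply by the mixture weights:
  w_I·f_I = 0.40 × 0.119987 = 0.047995
  w_II·f_II = 0.28 × 0.137778 = 0.0385778
  w_III·f_III = 0.32 × 0.0308368 = 0.00986779
Evidence: 0.047995 + 0.0385778 + 0.00986779 = 0.0964405
So the posterior for Regime III is 0.00986779 / 0.0964405 ≈ 0.1023.

0.1023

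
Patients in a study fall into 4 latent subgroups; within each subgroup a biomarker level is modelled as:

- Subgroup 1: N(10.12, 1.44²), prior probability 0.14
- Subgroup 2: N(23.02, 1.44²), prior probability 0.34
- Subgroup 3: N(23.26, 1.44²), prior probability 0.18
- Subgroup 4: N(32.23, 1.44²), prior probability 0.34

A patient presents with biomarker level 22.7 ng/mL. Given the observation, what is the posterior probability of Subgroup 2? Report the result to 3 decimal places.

Posterior ∝ prior × likelihood, so P(k | x) ∝ w_k f_k(x); normalise over all components.
Component likelihoods at x = 22.7 ng/mL:
  f_1 = 7.41223e-18
  f_2 = 0.270286
  f_3 = 0.256866
  f_4 = 8.54652e-11
Unnormalised posteriors:
  w_1·f_1 = 0.14 × 7.41223e-18 = 1.03771e-18
  w_2·f_2 = 0.34 × 0.270286 = 0.0918974
  w_3·f_3 = 0.18 × 0.256866 = 0.046236
  w_4·f_4 = 0.34 × 8.54652e-11 = 2.90582e-11
Evidence: 1.03771e-18 + 0.0918974 + 0.046236 + 2.90582e-11 = 0.138133
Responsibility of Subgroup 2: 0.0918974 / 0.138133 ≈ 0.665

0.665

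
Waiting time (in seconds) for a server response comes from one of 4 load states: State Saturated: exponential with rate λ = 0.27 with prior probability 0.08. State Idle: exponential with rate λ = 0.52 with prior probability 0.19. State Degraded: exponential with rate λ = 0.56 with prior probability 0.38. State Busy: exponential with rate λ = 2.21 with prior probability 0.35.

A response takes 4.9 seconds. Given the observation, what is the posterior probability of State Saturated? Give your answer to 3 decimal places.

0.212

P(component k | x) = P(Z=k)·f_k(x) / marginal(x), where marginal(x) = Σ_j P(Z=j)·f_j(x).
Exponential densities:
  L_Saturated = 0.27·e^(−0.27·4.9) = 0.27·e^(−1.3230) = 0.0719105
  L_Idle = 0.52·e^(−0.52·4.9) = 0.52·e^(−2.5480) = 0.0406838
  L_Degraded = 0.56·e^(−0.56·4.9) = 0.56·e^(−2.7440) = 0.036015
  L_Busy = 2.21·e^(−2.21·4.9) = 2.21·e^(−10.8290) = 4.37943e-05
Multiply by the mixture weights:
  P(Z=Saturated)·L_Saturated = 0.08 × 0.0719105 = 0.00575284
  P(Z=Idle)·L_Idle = 0.19 × 0.0406838 = 0.00772991
  P(Z=Degraded)·L_Degraded = 0.38 × 0.036015 = 0.0136857
  P(Z=Busy)·L_Busy = 0.35 × 4.37943e-05 = 1.5328e-05
Denominator: 0.00575284 + 0.00772991 + 0.0136857 + 1.5328e-05 = 0.0271838
P(State Saturated | x) = 0.00575284 / 0.0271838 ≈ 0.212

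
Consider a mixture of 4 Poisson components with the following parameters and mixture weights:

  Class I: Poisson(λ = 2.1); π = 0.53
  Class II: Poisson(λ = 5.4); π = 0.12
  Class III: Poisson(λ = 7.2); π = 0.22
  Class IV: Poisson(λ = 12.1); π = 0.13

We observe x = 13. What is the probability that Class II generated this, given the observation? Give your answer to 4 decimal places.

0.0162

P(component k | x) = w_k·f_k(x) / marginal(x), where marginal(x) = Σ_j w_j·f_j(x).
Component likelihoods at x = 13:
  p_I = e^(−2.1)·2.1^13/13! = 3.03775e-07
  p_II = e^(−5.4)·5.4^13/13! = 0.00240795
  p_III = e^(−7.2)·7.2^13/13! = 0.0167541
  p_IV = e^(−12.1)·12.1^13/13! = 0.106406
Prior × likelihood for each component:
  w_I·p_I = 0.53 × 3.03775e-07 = 1.61001e-07
  w_II·p_II = 0.12 × 0.00240795 = 0.000288955
  w_III·p_III = 0.22 × 0.0167541 = 0.00368591
  w_IV·p_IV = 0.13 × 0.106406 = 0.0138328
Normaliser: 1.61001e-07 + 0.000288955 + 0.00368591 + 0.0138328 = 0.0178078
P(Class II | data) = 0.000288955 / 0.0178078 ≈ 0.0162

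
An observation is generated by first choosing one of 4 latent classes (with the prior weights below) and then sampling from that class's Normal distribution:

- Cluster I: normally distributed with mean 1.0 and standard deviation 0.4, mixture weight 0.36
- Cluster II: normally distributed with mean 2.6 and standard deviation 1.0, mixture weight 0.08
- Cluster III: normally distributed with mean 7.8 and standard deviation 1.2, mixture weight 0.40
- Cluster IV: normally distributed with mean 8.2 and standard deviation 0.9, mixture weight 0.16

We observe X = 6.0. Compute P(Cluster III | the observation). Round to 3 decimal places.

Apply Bayes' rule: the posterior for each component is proportional to its prior times its likelihood at x.
Evaluate each component's likelihood at the observed value:
  p_I = 1.1738e-34
  p_II = 0.00123222
  p_III = 0.107931
  p_IV = 0.0223432
Unnormalised posteriors:
  π_I·p_I = 0.36 × 1.1738e-34 = 4.22568e-35
  π_II·p_II = 0.08 × 0.00123222 = 9.85775e-05
  π_III·p_III = 0.40 × 0.107931 = 0.0431725
  π_IV·p_IV = 0.16 × 0.0223432 = 0.00357492
Marginal: 4.22568e-35 + 9.85775e-05 + 0.0431725 + 0.00357492 = 0.046846
P(Cluster III | x) ≈ 0.922

0.922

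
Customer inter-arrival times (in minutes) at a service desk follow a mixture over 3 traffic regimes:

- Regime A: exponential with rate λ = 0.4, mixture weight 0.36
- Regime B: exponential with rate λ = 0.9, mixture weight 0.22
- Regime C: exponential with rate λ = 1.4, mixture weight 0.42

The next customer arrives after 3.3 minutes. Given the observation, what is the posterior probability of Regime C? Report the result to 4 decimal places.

By Bayes' theorem, P(k | x) = π_k f_k(x) / Σ_j π_j f_j(x).
Exponential densities:
  L_A = 0.4·e^(−0.4·3.3) = 0.4·e^(−1.3200) = 0.106854
  L_B = 0.9·e^(−0.9·3.3) = 0.9·e^(−2.9700) = 0.046173
  L_C = 1.4·e^(−1.4·3.3) = 1.4·e^(−4.6200) = 0.0137939
Multiply by the mixture weights:
  π_A·L_A = 0.36 × 0.106854 = 0.0384675
  π_B·L_B = 0.22 × 0.046173 = 0.0101581
  π_C·L_C = 0.42 × 0.0137939 = 0.00579344
Evidence: 0.0384675 + 0.0101581 + 0.00579344 = 0.054419
P(Regime C | 3.3 minutes) ≈ 0.1065

0.1065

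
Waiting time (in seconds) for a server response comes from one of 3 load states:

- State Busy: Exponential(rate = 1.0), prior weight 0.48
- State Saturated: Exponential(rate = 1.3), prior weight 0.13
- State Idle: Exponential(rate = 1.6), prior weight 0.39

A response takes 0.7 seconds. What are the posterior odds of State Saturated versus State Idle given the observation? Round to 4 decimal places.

0.3341

Since P(k|x) ∝ π_k f_k(x), the posterior odds are π_i f_i(x) / (π_j f_j(x)).
Component likelihoods at x = 0.7 seconds:
  p_Busy = 1.0·e^(−1.0·0.7) = 1.0·e^(−0.7000) = 0.496585
  p_Saturated = 1.3·e^(−1.3·0.7) = 1.3·e^(−0.9100) = 0.523281
  p_Idle = 1.6·e^(−1.6·0.7) = 1.6·e^(−1.1200) = 0.522048
0.0680266 / 0.203599 ≈ 0.3341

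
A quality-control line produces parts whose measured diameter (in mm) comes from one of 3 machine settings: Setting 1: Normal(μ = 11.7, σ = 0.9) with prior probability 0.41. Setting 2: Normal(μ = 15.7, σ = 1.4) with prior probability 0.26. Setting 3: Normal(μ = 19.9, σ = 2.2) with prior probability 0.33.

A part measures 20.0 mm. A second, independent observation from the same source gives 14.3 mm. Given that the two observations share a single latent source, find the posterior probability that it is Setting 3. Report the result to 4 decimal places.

P(component k | x) = w_k·f_k(x) / marginal(x), where marginal(x) = Σ_j w_j·f_j(x).
Since both observations come from the same component, the likelihood for component k is f_k(x₁)·f_k(x₂).
  L_1 = [(1/(0.9·√(2π)))·exp(−(20.0−11.7)²/(2·0.9²)) = 0.443269·exp(-42.52469) = 1.5081e-19] × [0.00683009] = 1.03004e-21
  L_2 = [(1/(1.4·√(2π)))·exp(−(20.0−15.7)²/(2·1.4²)) = 0.284959·exp(-4.71684) = 0.00254851] × [0.172836] = 0.000440474
  L_3 = [(1/(2.2·√(2π)))·exp(−(20.0−19.9)²/(2·2.2²)) = 0.181337·exp(-0.00103) = 0.18115] × [0.00710423] = 0.00128693
Prior × likelihood for each component:
  w_1·L_1 = 0.41 × 1.03004e-21 = 4.22317e-22
  w_2·L_2 = 0.26 × 0.000440474 = 0.000114523
  w_3·L_3 = 0.33 × 0.00128693 = 0.000424688
Sum: 4.22317e-22 + 0.000114523 + 0.000424688 = 0.000539211
P(Setting 3 | x₁, x₂) = 0.000424688 / 0.000539211 ≈ 0.7876

0.7876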